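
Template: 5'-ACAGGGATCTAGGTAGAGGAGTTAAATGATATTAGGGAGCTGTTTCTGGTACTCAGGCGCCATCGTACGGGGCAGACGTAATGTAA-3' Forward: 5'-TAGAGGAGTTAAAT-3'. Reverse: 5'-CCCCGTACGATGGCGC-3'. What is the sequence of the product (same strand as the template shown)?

The forward primer matches the template at positions 14–27.
Taking the reverse complement of CCCCGTACGATGGCGC gives GCGCCATCGTACGGGG, found at positions 57–72 on the template; the primer anneals here to the top strand with its 3' end pointing upstream.
The product is the template from position 14 through 72 (59 bp).

5'-TAGAGGAGTTAAATGATATTAGGGAGCTGTTTCTGGTACTCAGGCGCCATCGTACGGGG-3'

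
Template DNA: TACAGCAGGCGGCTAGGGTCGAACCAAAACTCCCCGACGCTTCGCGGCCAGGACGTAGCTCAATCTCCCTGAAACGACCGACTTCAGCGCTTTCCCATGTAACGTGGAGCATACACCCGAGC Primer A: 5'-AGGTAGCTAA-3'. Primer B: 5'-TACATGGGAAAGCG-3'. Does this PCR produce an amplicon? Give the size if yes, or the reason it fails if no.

Primer A (AGGTAGCTAA) does not match the top strand, and its reverse complement TTAGCTACCT does not match either.
With no annealing site for primer A, no amplification occurs.

No product — primer A has no binding site in the template.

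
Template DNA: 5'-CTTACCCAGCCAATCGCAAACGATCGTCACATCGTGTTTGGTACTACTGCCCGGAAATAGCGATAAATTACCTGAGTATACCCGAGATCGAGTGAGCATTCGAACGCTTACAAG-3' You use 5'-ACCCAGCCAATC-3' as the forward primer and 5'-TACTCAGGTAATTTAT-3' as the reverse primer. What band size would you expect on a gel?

75 bp

Scanning the template, ACCCAGCCAATC occurs at positions 4–15; this primer anneals to the bottom strand there with its 3' end pointing downstream.
The reverse primer's reverse complement is ATAAATTACCTGAGTA, which matches the template at positions 63–78.
Amplicon spans positions 4–78: 75 bp.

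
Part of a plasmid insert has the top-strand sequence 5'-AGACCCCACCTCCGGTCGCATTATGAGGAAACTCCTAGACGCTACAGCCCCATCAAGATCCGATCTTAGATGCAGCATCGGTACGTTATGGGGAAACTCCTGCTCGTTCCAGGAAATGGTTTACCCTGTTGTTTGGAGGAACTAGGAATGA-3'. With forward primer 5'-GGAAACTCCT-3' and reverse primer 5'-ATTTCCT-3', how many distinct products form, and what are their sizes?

Two products: 91 bp, 26 bp

The forward primer GGAAACTCCT matches the top strand at positions 27–36, 92–101.
The reverse primer's reverse complement is AGGAAAT, matching at positions 111–117.
Each forward site pairs with the reverse site to give a product ending at position 117: sizes 91, 26 bp.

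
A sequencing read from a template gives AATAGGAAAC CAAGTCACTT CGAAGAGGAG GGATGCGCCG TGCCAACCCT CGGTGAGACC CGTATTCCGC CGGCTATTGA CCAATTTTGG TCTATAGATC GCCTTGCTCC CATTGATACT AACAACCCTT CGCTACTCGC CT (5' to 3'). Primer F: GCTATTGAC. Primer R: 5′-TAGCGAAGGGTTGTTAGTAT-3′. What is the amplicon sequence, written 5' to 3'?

The forward primer matches the template at positions 73–81.
Taking the reverse complement of TAGCGAAGGGTTGTTAGTAT gives ATACTAACAACCCTTCGCTA, found at positions 116–135 on the template; the primer anneals here to the top strand with its 3' end pointing upstream.
The product is the template from position 73 through 135 (63 bp).

5'-GCTATTGACCAATTTTGGTCTATAGATCGCCTTGCTCCCATTGATACTAACAACCCTTCGCTA-3'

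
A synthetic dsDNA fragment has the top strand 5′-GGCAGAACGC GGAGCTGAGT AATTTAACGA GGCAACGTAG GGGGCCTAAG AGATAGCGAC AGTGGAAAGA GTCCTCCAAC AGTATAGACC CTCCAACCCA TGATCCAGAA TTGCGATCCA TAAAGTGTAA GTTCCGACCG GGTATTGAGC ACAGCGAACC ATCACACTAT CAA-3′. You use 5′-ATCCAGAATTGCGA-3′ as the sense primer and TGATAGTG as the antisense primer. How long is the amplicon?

Scanning the template, ATCCAGAATTGCGA occurs at positions 103–116; this primer anneals to the bottom strand there with its 3' end pointing downstream.
Reverse complement of the reverse primer: CACTATCA. This occurs on the top strand at positions 165–172.
Amplicon spans positions 103–172: 70 bp.

70 bp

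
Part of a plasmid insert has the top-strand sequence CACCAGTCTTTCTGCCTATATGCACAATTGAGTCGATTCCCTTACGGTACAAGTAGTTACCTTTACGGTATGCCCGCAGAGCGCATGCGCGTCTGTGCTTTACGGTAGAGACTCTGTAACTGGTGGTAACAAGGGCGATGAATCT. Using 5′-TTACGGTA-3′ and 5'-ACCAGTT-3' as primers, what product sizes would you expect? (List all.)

The forward primer TTACGGTA matches the top strand at positions 42–49, 63–70, 100–107.
The reverse primer's reverse complement is AACTGGT, matching at positions 118–124.
Each forward site pairs with the reverse site to give a product ending at position 124: sizes 83, 62, 25 bp.

83 bp, 62 bp, 25 bp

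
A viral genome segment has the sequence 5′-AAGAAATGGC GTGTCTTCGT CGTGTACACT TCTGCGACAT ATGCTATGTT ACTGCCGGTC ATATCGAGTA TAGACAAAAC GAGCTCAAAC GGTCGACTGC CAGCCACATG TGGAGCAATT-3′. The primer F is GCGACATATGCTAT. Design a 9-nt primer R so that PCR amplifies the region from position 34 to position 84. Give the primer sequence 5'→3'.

5'-GCTCGTTTT-3'

The product's 3' end on the top strand is position 84.
The reverse primer anneals to the top strand over positions 76–84, i.e. to AAAACGAGC.
Its sequence written 5'→3' is the reverse complement: GCTCGTTTT.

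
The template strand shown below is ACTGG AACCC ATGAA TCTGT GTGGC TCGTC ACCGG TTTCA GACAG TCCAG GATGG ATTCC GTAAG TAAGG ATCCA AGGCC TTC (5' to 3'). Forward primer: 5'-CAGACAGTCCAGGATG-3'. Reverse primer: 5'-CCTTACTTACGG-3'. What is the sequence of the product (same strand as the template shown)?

5'-CAGACAGTCCAGGATGGATTCCGTAAGTAAGG-3'

The forward primer matches the template at positions 39–54.
The reverse primer's reverse complement is CCGTAAGTAAGG, which matches the template at positions 59–70.
The product is the template from position 39 through 70 (32 bp).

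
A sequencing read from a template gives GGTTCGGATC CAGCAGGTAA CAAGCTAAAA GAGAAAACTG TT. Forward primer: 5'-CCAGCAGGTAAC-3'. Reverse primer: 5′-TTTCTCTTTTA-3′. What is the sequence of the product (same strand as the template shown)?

The forward primer matches the template at positions 10–21.
The reverse primer's reverse complement is TAAAAGAGAAA, which matches the template at positions 26–36.
The product is the template from position 10 through 36 (27 bp).

5'-CCAGCAGGTAACAAGCTAAAAGAGAAA-3'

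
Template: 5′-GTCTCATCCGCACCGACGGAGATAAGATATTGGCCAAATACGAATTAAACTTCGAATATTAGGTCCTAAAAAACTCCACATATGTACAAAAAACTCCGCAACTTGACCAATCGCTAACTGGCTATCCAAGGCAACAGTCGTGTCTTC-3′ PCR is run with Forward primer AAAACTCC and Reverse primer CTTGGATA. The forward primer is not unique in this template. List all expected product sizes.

The forward primer AAAACTCC matches the top strand at positions 70–77, 90–97.
The reverse primer's reverse complement is TATCCAAG, matching at positions 123–130.
Each forward site pairs with the reverse site to give a product ending at position 130: sizes 61, 41 bp.

61 bp, 41 bp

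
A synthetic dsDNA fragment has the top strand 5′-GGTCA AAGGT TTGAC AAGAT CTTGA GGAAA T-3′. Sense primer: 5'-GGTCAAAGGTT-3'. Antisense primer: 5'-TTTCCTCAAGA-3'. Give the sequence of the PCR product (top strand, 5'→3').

Forward primer GGTCAAAGGTT is found on the top strand at positions 1–11.
The reverse primer's reverse complement is TCTTGAGGAAA, which matches the template at positions 20–30.
The product is the template from position 1 through 30 (30 bp).

5'-GGTCAAAGGTTTGACAAGATCTTGAGGAAA-3'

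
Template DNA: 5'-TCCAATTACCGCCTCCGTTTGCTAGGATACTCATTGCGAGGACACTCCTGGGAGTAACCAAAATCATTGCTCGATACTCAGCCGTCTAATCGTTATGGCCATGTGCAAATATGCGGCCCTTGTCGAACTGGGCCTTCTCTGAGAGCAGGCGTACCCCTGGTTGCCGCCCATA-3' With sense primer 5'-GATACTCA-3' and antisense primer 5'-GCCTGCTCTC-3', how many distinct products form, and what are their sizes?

Two products: 125 bp, 78 bp

The forward primer GATACTCA matches the top strand at positions 26–33, 73–80.
The reverse primer's reverse complement is GAGAGCAGGC, matching at positions 141–150.
Each forward site pairs with the reverse site to give a product ending at position 150: sizes 125, 78 bp.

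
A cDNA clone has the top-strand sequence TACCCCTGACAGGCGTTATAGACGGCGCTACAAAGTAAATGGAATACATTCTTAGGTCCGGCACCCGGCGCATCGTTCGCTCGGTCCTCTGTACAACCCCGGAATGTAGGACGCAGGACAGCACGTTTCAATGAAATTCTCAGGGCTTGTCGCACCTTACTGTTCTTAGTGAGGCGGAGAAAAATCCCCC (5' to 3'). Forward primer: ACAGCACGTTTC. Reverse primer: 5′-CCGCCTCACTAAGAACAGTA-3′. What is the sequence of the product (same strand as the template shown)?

5'-ACAGCACGTTTCAATGAAATTCTCAGGGCTTGTCGCACCTTACTGTTCTTAGTGAGGCGG-3'

Forward primer ACAGCACGTTTC is found on the top strand at positions 118–129.
Taking the reverse complement of CCGCCTCACTAAGAACAGTA gives TACTGTTCTTAGTGAGGCGG, found at positions 158–177 on the template; the primer anneals here to the top strand with its 3' end pointing upstream.
The product is the template from position 118 through 177 (60 bp).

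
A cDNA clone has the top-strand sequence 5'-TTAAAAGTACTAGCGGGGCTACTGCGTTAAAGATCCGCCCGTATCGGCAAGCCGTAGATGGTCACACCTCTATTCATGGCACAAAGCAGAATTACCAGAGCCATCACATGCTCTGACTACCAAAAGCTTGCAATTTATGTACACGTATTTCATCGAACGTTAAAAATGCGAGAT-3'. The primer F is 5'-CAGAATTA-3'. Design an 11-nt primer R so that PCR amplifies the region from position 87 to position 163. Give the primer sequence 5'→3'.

5'-TTAACGTTCGA-3'

The product's 3' end on the top strand is position 163.
The reverse primer anneals to the top strand over positions 153–163, i.e. to TCGAACGTTAA.
Its sequence written 5'→3' is the reverse complement: TTAACGTTCGA.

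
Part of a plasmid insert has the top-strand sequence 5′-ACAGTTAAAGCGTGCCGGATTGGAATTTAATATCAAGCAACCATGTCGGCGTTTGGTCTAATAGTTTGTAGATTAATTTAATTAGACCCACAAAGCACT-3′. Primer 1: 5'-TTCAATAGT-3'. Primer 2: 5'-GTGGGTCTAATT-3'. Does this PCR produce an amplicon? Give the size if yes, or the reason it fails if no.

No product — primer 1 has no binding site in the template.

Primer 1 (TTCAATAGT) does not match the top strand, and its reverse complement ACTATTGAA does not match either.
With no annealing site for primer 1, no amplification occurs.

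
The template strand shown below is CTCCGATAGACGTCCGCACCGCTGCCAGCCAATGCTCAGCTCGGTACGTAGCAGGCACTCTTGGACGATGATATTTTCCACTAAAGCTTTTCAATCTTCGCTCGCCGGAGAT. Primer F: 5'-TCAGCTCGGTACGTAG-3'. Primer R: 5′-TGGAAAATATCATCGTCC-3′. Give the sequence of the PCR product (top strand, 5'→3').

5'-TCAGCTCGGTACGTAGCAGGCACTCTTGGACGATGATATTTTCCA-3'

The forward primer matches the template at positions 36–51.
The reverse primer's reverse complement is GGACGATGATATTTTCCA, which matches the template at positions 63–80.
The product is the template from position 36 through 80 (45 bp).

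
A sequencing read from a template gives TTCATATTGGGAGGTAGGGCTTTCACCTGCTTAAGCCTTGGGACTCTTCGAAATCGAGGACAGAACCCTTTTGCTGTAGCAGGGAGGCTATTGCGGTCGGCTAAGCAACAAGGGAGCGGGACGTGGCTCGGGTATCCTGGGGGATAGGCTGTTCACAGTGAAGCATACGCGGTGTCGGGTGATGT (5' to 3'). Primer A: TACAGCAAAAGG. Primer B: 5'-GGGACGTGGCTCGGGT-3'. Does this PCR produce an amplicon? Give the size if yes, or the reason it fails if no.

Primer A (TACAGCAAAAGG) has reverse complement CCTTTTGCTGTA, which matches the top strand at positions 67–78; primer A anneals to the top strand there with its 3' end pointing upstream toward position 67.
Primer B (GGGACGTGGCTCGGGT) matches the top strand directly at positions 118–133; it anneals to the bottom strand with its 3' end pointing downstream toward position 133.
The 3' ends diverge (primer A extends toward position 1, primer B toward position 185), so the primers never converge on a shared product.

No product — the primers' 3' ends point away from each other.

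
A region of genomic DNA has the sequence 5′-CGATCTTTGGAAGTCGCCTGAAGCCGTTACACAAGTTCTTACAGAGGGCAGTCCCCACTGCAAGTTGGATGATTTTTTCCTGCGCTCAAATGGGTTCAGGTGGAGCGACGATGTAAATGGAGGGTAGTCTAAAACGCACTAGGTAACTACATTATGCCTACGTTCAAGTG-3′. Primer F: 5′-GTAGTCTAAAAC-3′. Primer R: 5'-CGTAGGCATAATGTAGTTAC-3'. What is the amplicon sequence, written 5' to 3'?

5'-GTAGTCTAAAACGCACTAGGTAACTACATTATGCCTACG-3'

Scanning the template, GTAGTCTAAAAC occurs at positions 124–135; this primer anneals to the bottom strand there with its 3' end pointing downstream.
Taking the reverse complement of CGTAGGCATAATGTAGTTAC gives GTAACTACATTATGCCTACG, found at positions 143–162 on the template; the primer anneals here to the top strand with its 3' end pointing upstream.
The product is the template from position 124 through 162 (39 bp).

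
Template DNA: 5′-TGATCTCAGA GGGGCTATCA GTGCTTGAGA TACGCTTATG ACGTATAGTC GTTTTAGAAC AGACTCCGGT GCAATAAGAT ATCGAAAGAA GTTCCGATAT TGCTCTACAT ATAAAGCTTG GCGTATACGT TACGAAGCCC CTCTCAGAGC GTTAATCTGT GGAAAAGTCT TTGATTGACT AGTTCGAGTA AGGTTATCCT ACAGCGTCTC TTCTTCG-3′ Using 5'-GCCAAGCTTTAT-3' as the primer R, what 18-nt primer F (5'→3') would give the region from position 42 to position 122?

5'-CGTATAGTCGTTTTAGAA-3'

The reverse primer's reverse complement ATAAAGCTTGGC matches the template at positions 111–122; the product starts at position 42.
The forward primer is identical to the top strand over positions 42–59: CGTATAGTCGTTTTAGAA.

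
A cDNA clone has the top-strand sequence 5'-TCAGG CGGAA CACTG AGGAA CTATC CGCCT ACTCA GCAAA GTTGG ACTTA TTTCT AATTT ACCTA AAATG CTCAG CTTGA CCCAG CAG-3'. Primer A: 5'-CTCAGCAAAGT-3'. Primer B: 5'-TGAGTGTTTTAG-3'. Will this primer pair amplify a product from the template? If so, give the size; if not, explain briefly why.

No product — primer B has no binding site in the template.

Primer B (TGAGTGTTTTAG) does not match the top strand, and its reverse complement CTAAAACACTCA does not match either.
With no annealing site for primer B, no amplification occurs.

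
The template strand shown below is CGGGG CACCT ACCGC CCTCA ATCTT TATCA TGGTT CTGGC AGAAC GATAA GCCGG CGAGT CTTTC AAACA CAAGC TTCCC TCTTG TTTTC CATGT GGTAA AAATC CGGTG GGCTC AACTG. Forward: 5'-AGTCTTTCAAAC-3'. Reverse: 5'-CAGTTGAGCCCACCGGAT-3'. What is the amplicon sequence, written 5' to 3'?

Scanning the template, AGTCTTTCAAAC occurs at positions 58–69; this primer anneals to the bottom strand there with its 3' end pointing downstream.
The reverse primer's reverse complement is ATCCGGTGGGCTCAACTG, which matches the template at positions 103–120.
The product is the template from position 58 through 120 (63 bp).

5'-AGTCTTTCAAACACAAGCTTCCCTCTTGTTTTCCATGTGGTAAAAATCCGGTGGGCTCAACTG-3'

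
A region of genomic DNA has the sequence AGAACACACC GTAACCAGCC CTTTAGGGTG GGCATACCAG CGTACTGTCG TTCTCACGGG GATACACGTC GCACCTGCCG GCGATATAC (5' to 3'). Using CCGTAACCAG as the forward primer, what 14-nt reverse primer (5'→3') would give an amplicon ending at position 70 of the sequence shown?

5'-GACGTGTATCCCCG-3'

The forward primer binds at positions 9–18; the product's 3' end on the top strand is position 70.
The reverse primer anneals to the top strand over positions 57–70, i.e. to CGGGGATACACGTC.
Its sequence written 5'→3' is the reverse complement: GACGTGTATCCCCG.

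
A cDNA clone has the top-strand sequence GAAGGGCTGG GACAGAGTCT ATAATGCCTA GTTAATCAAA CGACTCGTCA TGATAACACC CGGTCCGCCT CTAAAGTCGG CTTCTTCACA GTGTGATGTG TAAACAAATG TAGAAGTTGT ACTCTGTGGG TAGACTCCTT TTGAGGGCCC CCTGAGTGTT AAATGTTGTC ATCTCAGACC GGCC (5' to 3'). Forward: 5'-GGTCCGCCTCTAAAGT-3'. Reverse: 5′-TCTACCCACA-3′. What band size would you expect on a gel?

73 bp

Forward primer GGTCCGCCTCTAAAGT is found on the top strand at positions 62–77.
The reverse primer's reverse complement is TGTGGGTAGA, which matches the template at positions 125–134.
Amplicon spans positions 62–134: 73 bp.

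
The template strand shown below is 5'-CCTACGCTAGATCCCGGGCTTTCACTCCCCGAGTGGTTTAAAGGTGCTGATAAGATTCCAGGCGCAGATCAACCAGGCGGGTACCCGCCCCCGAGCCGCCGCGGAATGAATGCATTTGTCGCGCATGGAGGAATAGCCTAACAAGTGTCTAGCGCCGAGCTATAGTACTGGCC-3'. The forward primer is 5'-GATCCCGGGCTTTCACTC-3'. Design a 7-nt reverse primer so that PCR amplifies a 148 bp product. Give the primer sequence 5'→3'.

The forward primer binds at positions 10–27, so a 148 bp product ends at position 10 + 148 − 1 = 157.
The reverse primer anneals to the top strand over positions 151–157, i.e. to AGCGCCG.
Its sequence written 5'→3' is the reverse complement: CGGCGCT.

5'-CGGCGCT-3'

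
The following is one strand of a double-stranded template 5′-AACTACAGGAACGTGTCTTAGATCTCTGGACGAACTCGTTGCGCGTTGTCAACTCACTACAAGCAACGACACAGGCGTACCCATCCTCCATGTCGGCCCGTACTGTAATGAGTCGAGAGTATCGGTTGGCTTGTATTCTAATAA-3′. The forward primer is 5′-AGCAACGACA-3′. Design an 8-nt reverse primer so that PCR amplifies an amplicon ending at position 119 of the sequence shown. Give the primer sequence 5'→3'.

5'-CTCTCGAC-3'

The forward primer binds at positions 62–71; the product's 3' end on the top strand is position 119.
The reverse primer anneals to the top strand over positions 112–119, i.e. to GTCGAGAG.
Its sequence written 5'→3' is the reverse complement: CTCTCGAC.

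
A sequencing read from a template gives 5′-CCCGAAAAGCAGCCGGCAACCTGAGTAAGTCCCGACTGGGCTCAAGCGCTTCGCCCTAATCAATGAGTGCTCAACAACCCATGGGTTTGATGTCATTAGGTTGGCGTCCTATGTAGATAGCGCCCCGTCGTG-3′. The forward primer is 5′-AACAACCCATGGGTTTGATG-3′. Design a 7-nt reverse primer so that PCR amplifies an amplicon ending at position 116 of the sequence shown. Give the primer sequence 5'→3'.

5'-CTACATA-3'

The forward primer binds at positions 73–92; the product's 3' end on the top strand is position 116.
The reverse primer anneals to the top strand over positions 110–116, i.e. to TATGTAG.
Its sequence written 5'→3' is the reverse complement: CTACATA.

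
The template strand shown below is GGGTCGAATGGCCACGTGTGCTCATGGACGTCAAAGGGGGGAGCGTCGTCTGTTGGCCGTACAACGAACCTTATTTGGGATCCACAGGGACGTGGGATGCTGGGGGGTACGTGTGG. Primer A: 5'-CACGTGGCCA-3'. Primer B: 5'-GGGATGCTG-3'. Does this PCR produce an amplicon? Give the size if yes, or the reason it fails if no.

No product — the primers' 3' ends point away from each other.

Primer A (CACGTGGCCA) has reverse complement TGGCCACGTG, which matches the top strand at positions 9–18; primer A anneals to the top strand there with its 3' end pointing upstream toward position 9.
Primer B (GGGATGCTG) matches the top strand directly at positions 94–102; it anneals to the bottom strand with its 3' end pointing downstream toward position 102.
The 3' ends diverge (primer A extends toward position 1, primer B toward position 116), so the primers never converge on a shared product.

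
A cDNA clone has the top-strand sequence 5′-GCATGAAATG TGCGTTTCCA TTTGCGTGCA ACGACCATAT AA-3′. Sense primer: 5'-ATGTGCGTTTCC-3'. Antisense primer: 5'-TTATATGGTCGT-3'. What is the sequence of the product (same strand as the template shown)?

5'-ATGTGCGTTTCCATTTGCGTGCAACGACCATATAA-3'

The forward primer matches the template at positions 8–19.
Taking the reverse complement of TTATATGGTCGT gives ACGACCATATAA, found at positions 31–42 on the template; the primer anneals here to the top strand with its 3' end pointing upstream.
The product is the template from position 8 through 42 (35 bp).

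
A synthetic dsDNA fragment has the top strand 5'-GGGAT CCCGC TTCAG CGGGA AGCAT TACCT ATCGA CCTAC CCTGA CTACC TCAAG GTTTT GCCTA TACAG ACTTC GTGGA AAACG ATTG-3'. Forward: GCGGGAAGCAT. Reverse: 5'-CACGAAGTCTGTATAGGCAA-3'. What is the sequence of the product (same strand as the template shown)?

5'-GCGGGAAGCATTACCTATCGACCTACCCTGACTACCTCAAGGTTTTGCCTATACAGACTTCGTG-3'

The forward primer matches the template at positions 15–25.
Taking the reverse complement of CACGAAGTCTGTATAGGCAA gives TTGCCTATACAGACTTCGTG, found at positions 59–78 on the template; the primer anneals here to the top strand with its 3' end pointing upstream.
The product is the template from position 15 through 78 (64 bp).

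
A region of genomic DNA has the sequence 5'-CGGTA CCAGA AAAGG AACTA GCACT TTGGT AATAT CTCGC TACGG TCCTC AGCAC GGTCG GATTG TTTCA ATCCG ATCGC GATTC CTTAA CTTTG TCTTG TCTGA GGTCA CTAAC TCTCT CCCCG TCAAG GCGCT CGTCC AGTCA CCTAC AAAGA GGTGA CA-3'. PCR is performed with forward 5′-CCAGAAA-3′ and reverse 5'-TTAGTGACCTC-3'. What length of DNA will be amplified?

109 bp

Forward primer CCAGAAA is found on the top strand at positions 6–12.
The reverse primer's reverse complement is GAGGTCACTAA, which matches the template at positions 104–114.
Product length = (reverse-primer end) − (forward-primer start) + 1 = 114 − 6 + 1 = 109 bp.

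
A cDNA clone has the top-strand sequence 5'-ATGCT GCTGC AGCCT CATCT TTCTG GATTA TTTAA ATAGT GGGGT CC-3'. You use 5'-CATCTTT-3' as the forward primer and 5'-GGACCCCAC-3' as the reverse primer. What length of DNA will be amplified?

32 bp

Forward primer CATCTTT is found on the top strand at positions 16–22.
Reverse complement of the reverse primer: GTGGGGTCC. This occurs on the top strand at positions 39–47.
Amplicon spans positions 16–47: 32 bp.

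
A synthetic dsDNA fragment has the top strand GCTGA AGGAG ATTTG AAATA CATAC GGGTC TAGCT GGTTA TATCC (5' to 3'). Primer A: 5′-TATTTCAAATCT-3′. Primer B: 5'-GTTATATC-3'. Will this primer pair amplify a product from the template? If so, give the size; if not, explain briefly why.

Primer A (TATTTCAAATCT) has reverse complement AGATTTGAAATA, which matches the top strand at positions 9–20; primer A anneals to the top strand there with its 3' end pointing upstream toward position 9.
Primer B (GTTATATC) matches the top strand directly at positions 37–44; it anneals to the bottom strand with its 3' end pointing downstream toward position 44.
The 3' ends diverge (primer A extends toward position 1, primer B toward position 45), so the primers never converge on a shared product.

No product — the primers' 3' ends point away from each other.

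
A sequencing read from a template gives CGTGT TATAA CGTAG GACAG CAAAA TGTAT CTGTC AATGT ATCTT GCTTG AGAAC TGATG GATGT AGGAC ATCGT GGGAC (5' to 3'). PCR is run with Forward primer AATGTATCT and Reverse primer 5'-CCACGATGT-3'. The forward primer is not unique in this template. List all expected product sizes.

54 bp, 42 bp

The forward primer AATGTATCT matches the top strand at positions 24–32, 36–44.
The reverse primer's reverse complement is ACATCGTGG, matching at positions 69–77.
Each forward site pairs with the reverse site to give a product ending at position 77: sizes 54, 42 bp.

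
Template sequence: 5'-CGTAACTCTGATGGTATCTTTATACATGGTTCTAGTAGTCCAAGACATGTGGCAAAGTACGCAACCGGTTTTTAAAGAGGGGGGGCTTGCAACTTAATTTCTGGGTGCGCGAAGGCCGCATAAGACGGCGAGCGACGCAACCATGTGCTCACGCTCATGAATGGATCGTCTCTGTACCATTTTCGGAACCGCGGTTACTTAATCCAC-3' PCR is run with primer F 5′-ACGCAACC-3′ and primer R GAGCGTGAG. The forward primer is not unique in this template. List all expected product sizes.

98 bp, 22 bp

The forward primer ACGCAACC matches the top strand at positions 59–66, 135–142.
The reverse primer's reverse complement is CTCACGCTC, matching at positions 148–156.
Each forward site pairs with the reverse site to give a product ending at position 156: sizes 98, 22 bp.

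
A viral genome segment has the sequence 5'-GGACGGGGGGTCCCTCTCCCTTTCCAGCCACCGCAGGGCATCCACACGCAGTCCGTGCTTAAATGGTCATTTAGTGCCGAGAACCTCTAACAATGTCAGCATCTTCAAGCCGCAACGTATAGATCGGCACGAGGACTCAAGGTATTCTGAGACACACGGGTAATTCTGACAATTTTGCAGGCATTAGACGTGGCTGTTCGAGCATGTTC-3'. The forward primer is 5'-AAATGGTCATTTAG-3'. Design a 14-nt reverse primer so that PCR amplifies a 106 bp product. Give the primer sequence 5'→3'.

5'-GAATTACCCGTGTG-3'

The forward primer binds at positions 61–74, so a 106 bp product ends at position 61 + 106 − 1 = 166.
The reverse primer anneals to the top strand over positions 153–166, i.e. to CACACGGGTAATTC.
Its sequence written 5'→3' is the reverse complement: GAATTACCCGTGTG.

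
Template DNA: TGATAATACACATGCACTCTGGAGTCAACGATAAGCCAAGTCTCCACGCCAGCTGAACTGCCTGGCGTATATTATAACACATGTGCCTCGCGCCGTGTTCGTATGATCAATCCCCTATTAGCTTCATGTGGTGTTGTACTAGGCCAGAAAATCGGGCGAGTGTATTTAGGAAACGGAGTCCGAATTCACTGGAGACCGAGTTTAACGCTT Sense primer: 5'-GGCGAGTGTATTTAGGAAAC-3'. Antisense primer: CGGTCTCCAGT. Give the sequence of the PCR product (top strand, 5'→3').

Forward primer GGCGAGTGTATTTAGGAAAC is found on the top strand at positions 155–174.
Taking the reverse complement of CGGTCTCCAGT gives ACTGGAGACCG, found at positions 188–198 on the template; the primer anneals here to the top strand with its 3' end pointing upstream.
The product is the template from position 155 through 198 (44 bp).

5'-GGCGAGTGTATTTAGGAAACGGAGTCCGAATTCACTGGAGACCG-3'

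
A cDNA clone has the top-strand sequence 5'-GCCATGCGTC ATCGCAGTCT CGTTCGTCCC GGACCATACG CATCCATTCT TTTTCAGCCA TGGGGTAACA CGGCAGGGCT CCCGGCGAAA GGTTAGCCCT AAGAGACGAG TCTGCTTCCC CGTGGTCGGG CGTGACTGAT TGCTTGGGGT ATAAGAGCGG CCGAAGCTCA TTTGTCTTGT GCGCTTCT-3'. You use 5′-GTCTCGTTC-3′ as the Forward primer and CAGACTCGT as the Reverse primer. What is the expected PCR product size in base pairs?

The forward primer matches the template at positions 17–25.
Taking the reverse complement of CAGACTCGT gives ACGAGTCTG, found at positions 106–114 on the template; the primer anneals here to the top strand with its 3' end pointing upstream.
Amplicon spans positions 17–114: 98 bp.

98 bp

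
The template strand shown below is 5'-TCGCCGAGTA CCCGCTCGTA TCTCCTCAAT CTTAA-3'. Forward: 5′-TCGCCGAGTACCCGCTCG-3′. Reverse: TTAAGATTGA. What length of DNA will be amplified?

35 bp

Scanning the template, TCGCCGAGTACCCGCTCG occurs at positions 1–18; this primer anneals to the bottom strand there with its 3' end pointing downstream.
The reverse primer's reverse complement is TCAATCTTAA, which matches the template at positions 26–35.
Product length = (reverse-primer end) − (forward-primer start) + 1 = 35 − 1 + 1 = 35 bp.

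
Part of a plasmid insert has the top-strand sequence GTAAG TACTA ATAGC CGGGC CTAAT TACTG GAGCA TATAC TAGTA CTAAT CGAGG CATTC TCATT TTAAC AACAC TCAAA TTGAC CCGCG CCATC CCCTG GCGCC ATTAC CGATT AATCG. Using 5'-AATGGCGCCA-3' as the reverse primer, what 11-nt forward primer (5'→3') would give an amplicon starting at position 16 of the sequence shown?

5'-CGGGCCTAATT-3'

The reverse primer's reverse complement TGGCGCCATT matches the template at positions 99–108; the product starts at position 16.
The forward primer is identical to the top strand over positions 16–26: CGGGCCTAATT.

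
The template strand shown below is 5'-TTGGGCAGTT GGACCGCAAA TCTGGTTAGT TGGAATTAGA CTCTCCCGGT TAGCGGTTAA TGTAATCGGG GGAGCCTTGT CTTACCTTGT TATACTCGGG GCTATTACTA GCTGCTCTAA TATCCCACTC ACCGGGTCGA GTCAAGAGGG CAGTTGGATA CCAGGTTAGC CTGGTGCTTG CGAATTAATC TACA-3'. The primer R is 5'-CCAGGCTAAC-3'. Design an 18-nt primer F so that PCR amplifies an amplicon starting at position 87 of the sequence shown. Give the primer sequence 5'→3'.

5'-TTGTTATACTCGGGGCTA-3'

The reverse primer's reverse complement GTTAGCCTGG matches the template at positions 165–174; the product starts at position 87.
The forward primer is identical to the top strand over positions 87–104: TTGTTATACTCGGGGCTA.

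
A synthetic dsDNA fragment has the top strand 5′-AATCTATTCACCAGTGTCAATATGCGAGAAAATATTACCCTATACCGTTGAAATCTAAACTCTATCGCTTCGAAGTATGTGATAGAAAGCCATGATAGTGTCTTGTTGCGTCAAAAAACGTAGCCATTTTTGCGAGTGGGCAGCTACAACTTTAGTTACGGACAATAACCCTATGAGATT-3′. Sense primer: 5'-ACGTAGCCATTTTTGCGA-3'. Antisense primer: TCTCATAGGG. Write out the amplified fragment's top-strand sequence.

Forward primer ACGTAGCCATTTTTGCGA is found on the top strand at positions 118–135.
The reverse primer's reverse complement is CCCTATGAGA, which matches the template at positions 169–178.
The product is the template from position 118 through 178 (61 bp).

5'-ACGTAGCCATTTTTGCGAGTGGGCAGCTACAACTTTAGTTACGGACAATAACCCTATGAGA-3'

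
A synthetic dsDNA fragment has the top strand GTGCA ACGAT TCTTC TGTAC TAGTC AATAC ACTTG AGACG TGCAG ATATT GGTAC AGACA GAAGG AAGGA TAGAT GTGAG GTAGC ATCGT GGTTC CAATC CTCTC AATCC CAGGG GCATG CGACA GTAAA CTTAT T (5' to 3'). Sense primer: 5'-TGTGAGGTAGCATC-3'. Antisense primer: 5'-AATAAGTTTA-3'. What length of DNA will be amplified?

62 bp

The forward primer matches the template at positions 75–88.
The reverse primer's reverse complement is TAAACTTATT, which matches the template at positions 127–136.
Product length = (reverse-primer end) − (forward-primer start) + 1 = 136 − 75 + 1 = 62 bp.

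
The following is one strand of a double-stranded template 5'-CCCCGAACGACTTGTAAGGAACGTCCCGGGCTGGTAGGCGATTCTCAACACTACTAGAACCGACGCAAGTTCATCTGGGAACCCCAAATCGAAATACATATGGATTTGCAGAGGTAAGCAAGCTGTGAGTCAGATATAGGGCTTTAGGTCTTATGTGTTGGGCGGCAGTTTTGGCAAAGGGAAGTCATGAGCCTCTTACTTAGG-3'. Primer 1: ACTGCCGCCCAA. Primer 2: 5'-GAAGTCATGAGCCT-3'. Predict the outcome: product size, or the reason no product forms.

No product — the primers' 3' ends point away from each other.

Primer 1 (ACTGCCGCCCAA) has reverse complement TTGGGCGGCAGT, which matches the top strand at positions 158–169; primer 1 anneals to the top strand there with its 3' end pointing upstream toward position 158.
Primer 2 (GAAGTCATGAGCCT) matches the top strand directly at positions 181–194; it anneals to the bottom strand with its 3' end pointing downstream toward position 194.
The 3' ends diverge (primer 1 extends toward position 1, primer 2 toward position 204), so the primers never converge on a shared product.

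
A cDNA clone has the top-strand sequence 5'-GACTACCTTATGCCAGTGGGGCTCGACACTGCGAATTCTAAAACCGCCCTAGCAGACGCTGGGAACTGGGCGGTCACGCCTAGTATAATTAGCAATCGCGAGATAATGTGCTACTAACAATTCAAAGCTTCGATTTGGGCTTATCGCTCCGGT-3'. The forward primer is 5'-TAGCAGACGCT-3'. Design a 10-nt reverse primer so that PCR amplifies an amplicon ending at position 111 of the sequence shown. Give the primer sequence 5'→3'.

5'-GCACATTATC-3'

The forward primer binds at positions 50–60; the product's 3' end on the top strand is position 111.
The reverse primer anneals to the top strand over positions 102–111, i.e. to GATAATGTGC.
Its sequence written 5'→3' is the reverse complement: GCACATTATC.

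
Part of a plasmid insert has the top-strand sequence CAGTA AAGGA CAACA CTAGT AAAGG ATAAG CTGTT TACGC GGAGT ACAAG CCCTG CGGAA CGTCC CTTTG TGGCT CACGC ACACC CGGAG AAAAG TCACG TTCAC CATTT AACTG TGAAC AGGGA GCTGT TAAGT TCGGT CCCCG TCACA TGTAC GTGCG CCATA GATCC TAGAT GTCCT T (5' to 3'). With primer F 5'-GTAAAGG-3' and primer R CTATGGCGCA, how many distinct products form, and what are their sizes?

The forward primer GTAAAGG matches the top strand at positions 3–9, 19–25.
The reverse primer's reverse complement is TGCGCCATAG, matching at positions 157–166.
Each forward site pairs with the reverse site to give a product ending at position 166: sizes 164, 148 bp.

Two products: 164 bp, 148 bp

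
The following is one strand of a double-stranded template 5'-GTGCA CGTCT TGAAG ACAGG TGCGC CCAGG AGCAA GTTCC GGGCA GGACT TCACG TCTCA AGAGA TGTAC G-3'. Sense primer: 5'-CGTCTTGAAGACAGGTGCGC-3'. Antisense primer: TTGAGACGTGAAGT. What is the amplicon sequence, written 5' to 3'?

5'-CGTCTTGAAGACAGGTGCGCCCAGGAGCAAGTTCCGGGCAGGACTTCACGTCTCAA-3'

Forward primer CGTCTTGAAGACAGGTGCGC is found on the top strand at positions 6–25.
Taking the reverse complement of TTGAGACGTGAAGT gives ACTTCACGTCTCAA, found at positions 48–61 on the template; the primer anneals here to the top strand with its 3' end pointing upstream.
The product is the template from position 6 through 61 (56 bp).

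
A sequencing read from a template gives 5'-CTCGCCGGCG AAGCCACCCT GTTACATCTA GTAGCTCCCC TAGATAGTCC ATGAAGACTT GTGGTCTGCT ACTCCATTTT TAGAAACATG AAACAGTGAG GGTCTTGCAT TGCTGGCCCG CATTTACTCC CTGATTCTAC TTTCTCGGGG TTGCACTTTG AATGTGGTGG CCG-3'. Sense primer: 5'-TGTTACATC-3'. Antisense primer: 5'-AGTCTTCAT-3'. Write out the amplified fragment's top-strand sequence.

Scanning the template, TGTTACATC occurs at positions 20–28; this primer anneals to the bottom strand there with its 3' end pointing downstream.
Taking the reverse complement of AGTCTTCAT gives ATGAAGACT, found at positions 51–59 on the template; the primer anneals here to the top strand with its 3' end pointing upstream.
The product is the template from position 20 through 59 (40 bp).

5'-TGTTACATCTAGTAGCTCCCCTAGATAGTCCATGAAGACT-3'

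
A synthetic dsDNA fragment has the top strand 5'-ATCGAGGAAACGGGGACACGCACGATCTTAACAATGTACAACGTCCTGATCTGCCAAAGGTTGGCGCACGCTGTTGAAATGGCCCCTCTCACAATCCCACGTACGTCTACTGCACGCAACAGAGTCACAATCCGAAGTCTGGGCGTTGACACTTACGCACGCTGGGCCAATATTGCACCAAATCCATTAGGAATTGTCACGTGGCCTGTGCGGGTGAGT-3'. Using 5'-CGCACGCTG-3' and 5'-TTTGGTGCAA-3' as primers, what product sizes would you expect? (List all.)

118 bp, 27 bp

The forward primer CGCACGCTG matches the top strand at positions 65–73, 156–164.
The reverse primer's reverse complement is TTGCACCAAA, matching at positions 173–182.
Each forward site pairs with the reverse site to give a product ending at position 182: sizes 118, 27 bp.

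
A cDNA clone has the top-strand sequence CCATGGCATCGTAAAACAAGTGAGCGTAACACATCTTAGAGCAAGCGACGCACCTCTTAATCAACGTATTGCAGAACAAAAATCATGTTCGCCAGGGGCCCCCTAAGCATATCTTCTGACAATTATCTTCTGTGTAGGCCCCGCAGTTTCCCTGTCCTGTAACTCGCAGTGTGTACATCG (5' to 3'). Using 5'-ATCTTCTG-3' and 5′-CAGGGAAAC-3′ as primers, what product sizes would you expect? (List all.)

The forward primer ATCTTCTG matches the top strand at positions 111–118, 125–132.
The reverse primer's reverse complement is GTTTCCCTG, matching at positions 146–154.
Each forward site pairs with the reverse site to give a product ending at position 154: sizes 44, 30 bp.

44 bp, 30 bp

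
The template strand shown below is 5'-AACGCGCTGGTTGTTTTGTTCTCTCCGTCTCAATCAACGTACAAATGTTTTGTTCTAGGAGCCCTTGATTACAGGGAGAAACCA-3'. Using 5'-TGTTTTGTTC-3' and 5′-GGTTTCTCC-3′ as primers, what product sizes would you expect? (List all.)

72 bp, 38 bp

The forward primer TGTTTTGTTC matches the top strand at positions 12–21, 46–55.
The reverse primer's reverse complement is GGAGAAACC, matching at positions 75–83.
Each forward site pairs with the reverse site to give a product ending at position 83: sizes 72, 38 bp.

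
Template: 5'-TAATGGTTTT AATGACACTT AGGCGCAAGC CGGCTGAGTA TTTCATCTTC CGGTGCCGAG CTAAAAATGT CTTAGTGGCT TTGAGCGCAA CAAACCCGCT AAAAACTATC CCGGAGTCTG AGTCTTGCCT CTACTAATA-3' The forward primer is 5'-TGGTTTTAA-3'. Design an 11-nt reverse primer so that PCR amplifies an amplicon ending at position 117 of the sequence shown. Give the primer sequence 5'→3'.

The forward primer binds at positions 4–12; the product's 3' end on the top strand is position 117.
The reverse primer anneals to the top strand over positions 107–117, i.e. to TATCCCGGAGT.
Its sequence written 5'→3' is the reverse complement: ACTCCGGGATA.

5'-ACTCCGGGATA-3'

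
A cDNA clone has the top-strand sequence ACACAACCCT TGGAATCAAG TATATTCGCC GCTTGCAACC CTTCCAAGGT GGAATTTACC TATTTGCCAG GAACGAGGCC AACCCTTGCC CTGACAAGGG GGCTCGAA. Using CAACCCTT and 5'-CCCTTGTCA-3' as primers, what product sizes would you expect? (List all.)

97 bp, 65 bp, 21 bp

The forward primer CAACCCTT matches the top strand at positions 4–11, 36–43, 80–87.
The reverse primer's reverse complement is TGACAAGGG, matching at positions 92–100.
Each forward site pairs with the reverse site to give a product ending at position 100: sizes 97, 65, 21 bp.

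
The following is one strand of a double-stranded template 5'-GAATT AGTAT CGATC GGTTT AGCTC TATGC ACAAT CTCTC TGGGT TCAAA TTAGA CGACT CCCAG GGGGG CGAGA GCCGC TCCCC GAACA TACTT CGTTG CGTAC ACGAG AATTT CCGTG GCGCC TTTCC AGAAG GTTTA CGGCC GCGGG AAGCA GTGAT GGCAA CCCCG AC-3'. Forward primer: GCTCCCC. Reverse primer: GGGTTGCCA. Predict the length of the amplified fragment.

The forward primer matches the template at positions 79–85.
The reverse primer's reverse complement is TGGCAACCC, which matches the template at positions 160–168.
The product runs from position 79 to position 168, so its length is 168 − 79 + 1 = 90 bp.

90 bp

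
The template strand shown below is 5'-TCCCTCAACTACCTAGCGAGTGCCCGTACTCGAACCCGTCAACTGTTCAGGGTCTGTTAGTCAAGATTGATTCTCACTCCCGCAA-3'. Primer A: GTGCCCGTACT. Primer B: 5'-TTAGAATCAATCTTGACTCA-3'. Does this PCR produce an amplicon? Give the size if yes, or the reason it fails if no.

No product — primer B has no binding site in the template.

Primer B (TTAGAATCAATCTTGACTCA) does not match the top strand, and its reverse complement TGAGTCAAGATTGATTCTAA does not match either.
With no annealing site for primer B, no amplification occurs.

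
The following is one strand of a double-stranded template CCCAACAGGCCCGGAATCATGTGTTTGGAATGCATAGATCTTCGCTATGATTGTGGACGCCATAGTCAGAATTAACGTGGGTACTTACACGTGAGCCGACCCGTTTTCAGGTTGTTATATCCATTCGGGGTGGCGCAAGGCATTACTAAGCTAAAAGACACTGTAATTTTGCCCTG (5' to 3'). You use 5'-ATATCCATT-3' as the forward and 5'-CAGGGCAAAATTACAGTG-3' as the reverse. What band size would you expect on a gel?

60 bp

Scanning the template, ATATCCATT occurs at positions 117–125; this primer anneals to the bottom strand there with its 3' end pointing downstream.
Taking the reverse complement of CAGGGCAAAATTACAGTG gives CACTGTAATTTTGCCCTG, found at positions 159–176 on the template; the primer anneals here to the top strand with its 3' end pointing upstream.
The product runs from position 117 to position 176, so its length is 176 − 117 + 1 = 60 bp.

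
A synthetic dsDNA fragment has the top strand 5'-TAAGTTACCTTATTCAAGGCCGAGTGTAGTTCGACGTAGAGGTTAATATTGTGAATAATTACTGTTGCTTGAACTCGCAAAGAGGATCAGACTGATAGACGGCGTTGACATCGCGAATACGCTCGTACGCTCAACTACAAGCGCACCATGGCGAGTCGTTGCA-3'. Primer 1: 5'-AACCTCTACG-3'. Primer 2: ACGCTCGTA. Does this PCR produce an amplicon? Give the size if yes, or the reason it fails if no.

No product — the primers' 3' ends point away from each other.

Primer 1 (AACCTCTACG) has reverse complement CGTAGAGGTT, which matches the top strand at positions 35–44; primer 1 anneals to the top strand there with its 3' end pointing upstream toward position 35.
Primer 2 (ACGCTCGTA) matches the top strand directly at positions 119–127; it anneals to the bottom strand with its 3' end pointing downstream toward position 127.
The 3' ends diverge (primer 1 extends toward position 1, primer 2 toward position 163), so the primers never converge on a shared product.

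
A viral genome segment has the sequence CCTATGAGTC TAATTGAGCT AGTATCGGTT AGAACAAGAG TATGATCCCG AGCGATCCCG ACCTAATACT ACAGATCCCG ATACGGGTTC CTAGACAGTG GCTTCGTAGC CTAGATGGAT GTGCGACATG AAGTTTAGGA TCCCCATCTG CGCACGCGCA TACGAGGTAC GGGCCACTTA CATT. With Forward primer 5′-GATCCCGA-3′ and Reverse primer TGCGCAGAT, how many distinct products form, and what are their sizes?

The forward primer GATCCCGA matches the top strand at positions 44–51, 54–61, 74–81.
The reverse primer's reverse complement is ATCTGCGCA, matching at positions 146–154.
Each forward site pairs with the reverse site to give a product ending at position 154: sizes 111, 101, 81 bp.

Three products: 111 bp, 101 bp, 81 bp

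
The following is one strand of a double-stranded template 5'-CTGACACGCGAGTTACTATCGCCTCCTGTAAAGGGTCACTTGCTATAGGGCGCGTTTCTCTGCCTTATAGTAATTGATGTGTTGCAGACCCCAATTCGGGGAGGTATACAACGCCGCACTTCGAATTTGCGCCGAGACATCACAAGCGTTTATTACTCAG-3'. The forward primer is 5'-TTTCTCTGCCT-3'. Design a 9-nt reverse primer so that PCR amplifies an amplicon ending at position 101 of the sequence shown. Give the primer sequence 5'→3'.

The forward primer binds at positions 55–65; the product's 3' end on the top strand is position 101.
The reverse primer anneals to the top strand over positions 93–101, i.e. to AATTCGGGG.
Its sequence written 5'→3' is the reverse complement: CCCCGAATT.

5'-CCCCGAATT-3'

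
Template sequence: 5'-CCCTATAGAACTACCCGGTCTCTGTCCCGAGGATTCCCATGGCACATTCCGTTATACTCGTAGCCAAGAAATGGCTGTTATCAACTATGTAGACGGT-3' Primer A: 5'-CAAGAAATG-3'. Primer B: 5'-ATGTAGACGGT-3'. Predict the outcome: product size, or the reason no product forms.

No product — both primers anneal to the same strand and extend in the same direction.

Primer A (CAAGAAATG) matches the top strand at positions 65–73 (3' end points downstream).
Primer B (ATGTAGACGGT) also matches the top strand directly, at positions 87–97 — its reverse complement ACCGTCTACAT is not present.
Both primers anneal to the bottom strand with 3' ends pointing the same way, so neither can prime synthesis back toward the other.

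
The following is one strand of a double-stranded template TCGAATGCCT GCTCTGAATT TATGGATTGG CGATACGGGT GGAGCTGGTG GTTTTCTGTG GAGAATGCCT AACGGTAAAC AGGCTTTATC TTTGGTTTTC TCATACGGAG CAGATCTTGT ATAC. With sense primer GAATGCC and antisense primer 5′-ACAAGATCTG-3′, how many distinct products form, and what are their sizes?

The forward primer GAATGCC matches the top strand at positions 3–9, 63–69.
The reverse primer's reverse complement is CAGATCTTGT, matching at positions 111–120.
Each forward site pairs with the reverse site to give a product ending at position 120: sizes 118, 58 bp.

Two products: 118 bp, 58 bp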